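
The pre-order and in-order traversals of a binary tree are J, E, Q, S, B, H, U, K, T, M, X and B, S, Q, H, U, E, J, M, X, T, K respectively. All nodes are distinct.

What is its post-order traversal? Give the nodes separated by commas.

B, S, U, H, Q, E, X, M, T, K, J

The first element of pre-order is the root; it splits in-order into left and right subtrees.
Root J: left subtree has 6 nodes {B, S, Q, H, U, E}, right has 4 {M, X, T, K}.
  Root E: left subtree has 5 nodes {B, S, Q, H, U}, right has 0 { }.
    Root Q: left subtree has 2 nodes {B, S}, right has 2 {H, U}.
      Root S: left subtree has 1 node {B}, right has 0 { }.
      Root H: left subtree has 0 nodes { }, right has 1 {U}.
  Root K: left subtree has 3 nodes {M, X, T}, right has 0 { }.
    Root T: left subtree has 2 nodes {M, X}, right has 0 { }.
      Root M: left subtree has 0 nodes { }, right has 1 {X}.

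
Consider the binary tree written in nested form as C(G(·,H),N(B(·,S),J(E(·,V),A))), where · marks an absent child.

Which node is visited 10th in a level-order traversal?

Level-order visits nodes level by level from the root, left to right within each level.
Level 0: C
Level 1: G, N
Level 2: H, B, J
Level 3: S, E, A
Level 4: V
Full level-order sequence: C, G, N, H, B, J, S, E, A, V.

V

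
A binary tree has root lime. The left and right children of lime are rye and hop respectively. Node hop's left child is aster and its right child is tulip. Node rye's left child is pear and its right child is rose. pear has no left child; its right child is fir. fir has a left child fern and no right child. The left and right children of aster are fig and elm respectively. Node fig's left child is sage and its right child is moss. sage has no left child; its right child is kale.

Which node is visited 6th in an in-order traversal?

lime

In-order visits the left subtree, then the node, then the right subtree.
At lime: go left to rye.
  At rye: go left to pear.
    At pear: no left child.
    Visit pear.
    At pear: go right to fir.
      At fir: go left to fern.
        fern is a leaf — visit fern.
      Visit fir.
      At fir: no right child.
  Visit rye.
  At rye: go right to rose.
    rose is a leaf — visit rose.
Visit lime.
At lime: go right to hop.
  At hop: go left to aster.
    At aster: go left to fig.
      At fig: go left to sage.
        At sage: no left child.
        Visit sage.
        At sage: go right to kale.
          kale is a leaf — visit kale.
      Visit fig.
      At fig: go right to moss.
        moss is a leaf — visit moss.
    Visit aster.
    At aster: go right to elm.
      elm is a leaf — visit elm.
  Visit hop.
  At hop: go right to tulip.
    tulip is a leaf — visit tulip.
Full in-order sequence: pear, fern, fir, rye, rose, lime, sage, kale, fig, moss, aster, elm, hop, tulip.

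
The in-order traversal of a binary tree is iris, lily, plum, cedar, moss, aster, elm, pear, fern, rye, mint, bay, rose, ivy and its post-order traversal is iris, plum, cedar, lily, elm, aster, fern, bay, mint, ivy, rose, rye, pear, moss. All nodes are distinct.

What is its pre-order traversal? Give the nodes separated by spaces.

The last element of post-order is the root; it splits in-order into left and right subtrees.
Root moss: left subtree has 4 nodes {iris, lily, plum, cedar}, right has 9 {aster, elm, pear, fern, rye, mint, bay, rose, ivy}.
  Root lily: left subtree has 1 node {iris}, right has 2 {plum, cedar}.
    Root cedar: left subtree has 1 node {plum}, right has 0 { }.
  Root pear: left subtree has 2 nodes {aster, elm}, right has 6 {fern, rye, mint, bay, rose, ivy}.
    Root aster: left subtree has 0 nodes { }, right has 1 {elm}.
    Root rye: left subtree has 1 node {fern}, right has 4 {mint, bay, rose, ivy}.
      Root rose: left subtree has 2 nodes {mint, bay}, right has 1 {ivy}.
        Root mint: left subtree has 0 nodes { }, right has 1 {bay}.

moss lily iris cedar plum pear aster elm rye fern rose mint bay ivy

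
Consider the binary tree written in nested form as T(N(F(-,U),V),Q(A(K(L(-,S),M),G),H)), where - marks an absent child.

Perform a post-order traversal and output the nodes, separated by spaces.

Post-order visits the left subtree, then the right subtree, then the node.
At T: go left to N.
  At N: go left to F.
    At F: no left child.
    At F: go right to U.
      U is a leaf — visit U.
    Visit F.
  At N: go right to V.
    V is a leaf — visit V.
  Visit N.
At T: go right to Q.
  At Q: go left to A.
    At A: go left to K.
      At K: go left to L.
        At L: no left child.
        At L: go right to S.
          S is a leaf — visit S.
        Visit L.
      At K: go right to M.
        M is a leaf — visit M.
      Visit K.
    At A: go right to G.
      G is a leaf — visit G.
    Visit A.
  At Q: go right to H.
    H is a leaf — visit H.
  Visit Q.
Visit T.

U F V N S L M K G A H Q T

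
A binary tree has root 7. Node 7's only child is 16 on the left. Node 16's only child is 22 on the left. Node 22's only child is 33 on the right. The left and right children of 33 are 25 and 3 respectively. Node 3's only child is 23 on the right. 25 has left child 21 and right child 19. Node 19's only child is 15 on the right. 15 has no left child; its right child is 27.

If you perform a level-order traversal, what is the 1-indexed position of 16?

2

Level-order visits nodes level by level from the root, left to right within each level.
Level 0: 7
Level 1: 16
Level 2: 22
Level 3: 33
Level 4: 25, 3
Level 5: 21, 19, 23
Level 6: 15
Level 7: 27
Full level-order sequence: 7, 16, 22, 33, 25, 3, 21, 19, 23, 15, 27.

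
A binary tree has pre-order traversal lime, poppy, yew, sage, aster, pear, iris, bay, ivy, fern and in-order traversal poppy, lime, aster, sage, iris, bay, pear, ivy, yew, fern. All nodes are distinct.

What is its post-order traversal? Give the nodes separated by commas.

The first element of pre-order is the root; it splits in-order into left and right subtrees.
Root lime: left subtree has 1 node {poppy}, right has 8 {aster, sage, iris, bay, pear, ivy, yew, fern}.
  Root yew: left subtree has 6 nodes {aster, sage, iris, bay, pear, ivy}, right has 1 {fern}.
    Root sage: left subtree has 1 node {aster}, right has 4 {iris, bay, pear, ivy}.
      Root pear: left subtree has 2 nodes {iris, bay}, right has 1 {ivy}.
        Root iris: left subtree has 0 nodes { }, right has 1 {bay}.

poppy, aster, bay, iris, ivy, pear, sage, fern, yew, lime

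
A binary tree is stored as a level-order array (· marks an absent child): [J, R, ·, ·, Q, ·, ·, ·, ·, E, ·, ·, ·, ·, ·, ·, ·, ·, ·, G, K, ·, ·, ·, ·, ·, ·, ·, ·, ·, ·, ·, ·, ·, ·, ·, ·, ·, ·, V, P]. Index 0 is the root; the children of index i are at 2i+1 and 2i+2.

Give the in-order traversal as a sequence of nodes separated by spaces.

R V G P E K Q J

In-order visits the left subtree, then the node, then the right subtree.
At J: go left to R.
  At R: no left child.
  Visit R.
  At R: go right to Q.
    At Q: go left to E.
      At E: go left to G.
        At G: go left to V.
          V is a leaf — visit V.
        Visit G.
        At G: go right to P.
          P is a leaf — visit P.
      Visit E.
      At E: go right to K.
        K is a leaf — visit K.
    Visit Q.
    At Q: no right child.
Visit J.
At J: no right child.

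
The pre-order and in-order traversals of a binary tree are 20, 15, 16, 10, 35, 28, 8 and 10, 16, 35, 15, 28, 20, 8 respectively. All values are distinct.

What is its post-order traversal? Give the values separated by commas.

The first element of pre-order is the root; it splits in-order into left and right subtrees.
Root 20: left subtree has 5 nodes {10, 16, 35, 15, 28}, right has 1 {8}.
  Root 15: left subtree has 3 nodes {10, 16, 35}, right has 1 {28}.
    Root 16: left subtree has 1 node {10}, right has 1 {35}.

10, 35, 16, 28, 15, 8, 20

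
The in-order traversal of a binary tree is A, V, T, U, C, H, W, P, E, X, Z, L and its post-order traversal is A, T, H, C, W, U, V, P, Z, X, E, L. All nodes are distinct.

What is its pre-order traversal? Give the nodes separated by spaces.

L E P V A U T W C H X Z

The last element of post-order is the root; it splits in-order into left and right subtrees.
Root L: left subtree has 11 nodes {A, V, T, U, C, H, W, P, E, X, Z}, right has 0 { }.
  Root E: left subtree has 8 nodes {A, V, T, U, C, H, W, P}, right has 2 {X, Z}.
    Root P: left subtree has 7 nodes {A, V, T, U, C, H, W}, right has 0 { }.
      Root V: left subtree has 1 node {A}, right has 5 {T, U, C, H, W}.
        Root U: left subtree has 1 node {T}, right has 3 {C, H, W}.
          Root W: left subtree has 2 nodes {C, H}, right has 0 { }.
            Root C: left subtree has 0 nodes { }, right has 1 {H}.
    Root X: left subtree has 0 nodes { }, right has 1 {Z}.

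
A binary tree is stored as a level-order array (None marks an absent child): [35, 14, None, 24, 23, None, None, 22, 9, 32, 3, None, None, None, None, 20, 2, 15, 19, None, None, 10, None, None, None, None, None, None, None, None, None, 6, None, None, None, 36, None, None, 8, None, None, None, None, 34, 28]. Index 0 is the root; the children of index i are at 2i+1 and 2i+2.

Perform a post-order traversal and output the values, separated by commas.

6, 20, 2, 22, 36, 15, 8, 19, 9, 24, 32, 34, 28, 10, 3, 23, 14, 35

Post-order visits the left subtree, then the right subtree, then the node.
At 35: go left to 14.
  At 14: go left to 24.
    At 24: go left to 22.
      At 22: go left to 20.
        At 20: go left to 6.
          6 is a leaf — visit 6.
        At 20: no right child.
        Visit 20.
      At 22: go right to 2.
        2 is a leaf — visit 2.
      Visit 22.
    At 24: go right to 9.
      At 9: go left to 15.
        At 15: go left to 36.
          36 is a leaf — visit 36.
        At 15: no right child.
        Visit 15.
      At 9: go right to 19.
        At 19: no left child.
        At 19: go right to 8.
          8 is a leaf — visit 8.
        Visit 19.
      Visit 9.
    Visit 24.
  At 14: go right to 23.
    At 23: go left to 32.
      32 is a leaf — visit 32.
    At 23: go right to 3.
      At 3: go left to 10.
        At 10: go left to 34.
          34 is a leaf — visit 34.
        At 10: go right to 28.
          28 is a leaf — visit 28.
        Visit 10.
      At 3: no right child.
      Visit 3.
    Visit 23.
  Visit 14.
At 35: no right child.
Visit 35.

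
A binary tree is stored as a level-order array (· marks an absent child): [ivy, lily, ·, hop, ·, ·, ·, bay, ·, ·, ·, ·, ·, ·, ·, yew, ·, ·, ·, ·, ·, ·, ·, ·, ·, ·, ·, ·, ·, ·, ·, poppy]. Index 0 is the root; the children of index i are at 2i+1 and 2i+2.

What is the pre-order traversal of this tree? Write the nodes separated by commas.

ivy, lily, hop, bay, yew, poppy

Pre-order visits the node, then its left subtree, then its right subtree.
Visit ivy.
At ivy: go left to lily.
  Visit lily.
  At lily: go left to hop.
    Visit hop.
    At hop: go left to bay.
      Visit bay.
      At bay: go left to yew.
        Visit yew.
        At yew: go left to poppy.
          poppy is a leaf — visit poppy.
        At yew: no right child.
      At bay: no right child.
    At hop: no right child.
  At lily: no right child.
At ivy: no right child.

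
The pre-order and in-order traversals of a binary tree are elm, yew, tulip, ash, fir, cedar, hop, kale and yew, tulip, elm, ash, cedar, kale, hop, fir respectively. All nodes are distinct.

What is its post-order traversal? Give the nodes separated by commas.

tulip, yew, kale, hop, cedar, fir, ash, elm

The first element of pre-order is the root; it splits in-order into left and right subtrees.
Root elm: left subtree has 2 nodes {yew, tulip}, right has 5 {ash, cedar, kale, hop, fir}.
  Root yew: left subtree has 0 nodes { }, right has 1 {tulip}.
  Root ash: left subtree has 0 nodes { }, right has 4 {cedar, kale, hop, fir}.
    Root fir: left subtree has 3 nodes {cedar, kale, hop}, right has 0 { }.
      Root cedar: left subtree has 0 nodes { }, right has 2 {kale, hop}.
        Root hop: left subtree has 1 node {kale}, right has 0 { }.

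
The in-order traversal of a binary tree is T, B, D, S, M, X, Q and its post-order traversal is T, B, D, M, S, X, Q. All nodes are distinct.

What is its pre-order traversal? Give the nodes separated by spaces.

The last element of post-order is the root; it splits in-order into left and right subtrees.
Root Q: left subtree has 6 nodes {T, B, D, S, M, X}, right has 0 { }.
  Root X: left subtree has 5 nodes {T, B, D, S, M}, right has 0 { }.
    Root S: left subtree has 3 nodes {T, B, D}, right has 1 {M}.
      Root D: left subtree has 2 nodes {T, B}, right has 0 { }.
        Root B: left subtree has 1 node {T}, right has 0 { }.

Q X S D B T M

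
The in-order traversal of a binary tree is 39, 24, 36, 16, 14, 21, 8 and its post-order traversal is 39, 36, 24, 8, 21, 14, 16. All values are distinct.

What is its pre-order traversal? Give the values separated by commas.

The last element of post-order is the root; it splits in-order into left and right subtrees.
Root 16: left subtree has 3 nodes {39, 24, 36}, right has 3 {14, 21, 8}.
  Root 24: left subtree has 1 node {39}, right has 1 {36}.
  Root 14: left subtree has 0 nodes { }, right has 2 {21, 8}.
    Root 21: left subtree has 0 nodes { }, right has 1 {8}.

16, 24, 39, 36, 14, 21, 8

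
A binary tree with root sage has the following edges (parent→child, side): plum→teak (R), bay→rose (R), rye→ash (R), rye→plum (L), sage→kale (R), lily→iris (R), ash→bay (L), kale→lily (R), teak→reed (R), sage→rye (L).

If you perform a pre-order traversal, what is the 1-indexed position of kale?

Pre-order visits the node, then its left subtree, then its right subtree.
Visit sage.
At sage: go left to rye.
  Visit rye.
  At rye: go left to plum.
    Visit plum.
    At plum: no left child.
    At plum: go right to teak.
      Visit teak.
      At teak: no left child.
      At teak: go right to reed.
        reed is a leaf — visit reed.
  At rye: go right to ash.
    Visit ash.
    At ash: go left to bay.
      Visit bay.
      At bay: no left child.
      At bay: go right to rose.
        rose is a leaf — visit rose.
    At ash: no right child.
At sage: go right to kale.
  Visit kale.
  At kale: no left child.
  At kale: go right to lily.
    Visit lily.
    At lily: no left child.
    At lily: go right to iris.
      iris is a leaf — visit iris.
Full pre-order sequence: sage, rye, plum, teak, reed, ash, bay, rose, kale, lily, iris.

9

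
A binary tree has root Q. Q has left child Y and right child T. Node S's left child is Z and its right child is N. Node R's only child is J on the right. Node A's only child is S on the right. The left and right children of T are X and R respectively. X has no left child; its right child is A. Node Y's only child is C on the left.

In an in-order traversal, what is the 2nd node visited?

In-order visits the left subtree, then the node, then the right subtree.
At Q: go left to Y.
  At Y: go left to C.
    C is a leaf — visit C.
  Visit Y.
  At Y: no right child.
Visit Q.
At Q: go right to T.
  At T: go left to X.
    At X: no left child.
    Visit X.
    At X: go right to A.
      At A: no left child.
      Visit A.
      At A: go right to S.
        At S: go left to Z.
          Z is a leaf — visit Z.
        Visit S.
        At S: go right to N.
          N is a leaf — visit N.
  Visit T.
  At T: go right to R.
    At R: no left child.
    Visit R.
    At R: go right to J.
      J is a leaf — visit J.
Full in-order sequence: C, Y, Q, X, A, Z, S, N, T, R, J.

Y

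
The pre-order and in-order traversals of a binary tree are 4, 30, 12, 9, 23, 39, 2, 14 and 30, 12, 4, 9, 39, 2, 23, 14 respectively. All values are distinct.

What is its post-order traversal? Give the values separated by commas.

The first element of pre-order is the root; it splits in-order into left and right subtrees.
Root 4: left subtree has 2 nodes {30, 12}, right has 5 {9, 39, 2, 23, 14}.
  Root 30: left subtree has 0 nodes { }, right has 1 {12}.
  Root 9: left subtree has 0 nodes { }, right has 4 {39, 2, 23, 14}.
    Root 23: left subtree has 2 nodes {39, 2}, right has 1 {14}.
      Root 39: left subtree has 0 nodes { }, right has 1 {2}.

12, 30, 2, 39, 14, 23, 9, 4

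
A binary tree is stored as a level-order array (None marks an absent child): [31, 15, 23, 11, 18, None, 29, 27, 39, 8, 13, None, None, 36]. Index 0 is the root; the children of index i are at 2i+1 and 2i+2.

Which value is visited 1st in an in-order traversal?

27

In-order visits the left subtree, then the node, then the right subtree.
At 31: go left to 15.
  At 15: go left to 11.
    At 11: go left to 27.
      27 is a leaf — visit 27.
    Visit 11.
    At 11: go right to 39.
      39 is a leaf — visit 39.
  Visit 15.
  At 15: go right to 18.
    At 18: go left to 8.
      8 is a leaf — visit 8.
    Visit 18.
    At 18: go right to 13.
      13 is a leaf — visit 13.
Visit 31.
At 31: go right to 23.
  At 23: no left child.
  Visit 23.
  At 23: go right to 29.
    At 29: go left to 36.
      36 is a leaf — visit 36.
    Visit 29.
    At 29: no right child.
Full in-order sequence: 27, 11, 39, 15, 8, 18, 13, 31, 23, 36, 29.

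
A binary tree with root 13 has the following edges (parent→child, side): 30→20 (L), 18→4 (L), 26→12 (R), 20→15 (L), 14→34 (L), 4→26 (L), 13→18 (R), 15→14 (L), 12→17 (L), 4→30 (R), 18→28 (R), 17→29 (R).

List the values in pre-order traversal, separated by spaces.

13 18 4 26 12 17 29 30 20 15 14 34 28

Pre-order visits the node, then its left subtree, then its right subtree.
Visit 13.
At 13: no left child.
At 13: go right to 18.
  Visit 18.
  At 18: go left to 4.
    Visit 4.
    At 4: go left to 26.
      Visit 26.
      At 26: no left child.
      At 26: go right to 12.
        Visit 12.
        At 12: go left to 17.
          Visit 17.
          At 17: no left child.
          At 17: go right to 29.
            29 is a leaf — visit 29.
        At 12: no right child.
    At 4: go right to 30.
      Visit 30.
      At 30: go left to 20.
        Visit 20.
        At 20: go left to 15.
          Visit 15.
          At 15: go left to 14.
            Visit 14.
            At 14: go left to 34.
              34 is a leaf — visit 34.
            At 14: no right child.
          At 15: no right child.
        At 20: no right child.
      At 30: no right child.
  At 18: go right to 28.
    28 is a leaf — visit 28.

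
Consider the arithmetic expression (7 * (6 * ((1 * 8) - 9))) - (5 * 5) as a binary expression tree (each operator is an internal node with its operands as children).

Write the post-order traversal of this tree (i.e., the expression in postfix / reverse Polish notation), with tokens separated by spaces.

7 6 1 8 * 9 - * * 5 5 * -

Post-order on an expression tree gives postfix notation: for each operator, emit left operand, right operand, then the operator.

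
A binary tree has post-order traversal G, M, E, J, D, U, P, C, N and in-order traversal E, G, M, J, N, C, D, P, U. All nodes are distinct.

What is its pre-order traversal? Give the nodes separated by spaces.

N J E M G C P D U

The last element of post-order is the root; it splits in-order into left and right subtrees.
Root N: left subtree has 4 nodes {E, G, M, J}, right has 4 {C, D, P, U}.
  Root J: left subtree has 3 nodes {E, G, M}, right has 0 { }.
    Root E: left subtree has 0 nodes { }, right has 2 {G, M}.
      Root M: left subtree has 1 node {G}, right has 0 { }.
  Root C: left subtree has 0 nodes { }, right has 3 {D, P, U}.
    Root P: left subtree has 1 node {D}, right has 1 {U}.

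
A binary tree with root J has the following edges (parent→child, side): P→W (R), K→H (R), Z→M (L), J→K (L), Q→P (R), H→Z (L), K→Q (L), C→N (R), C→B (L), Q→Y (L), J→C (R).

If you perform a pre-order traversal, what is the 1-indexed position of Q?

Pre-order visits the node, then its left subtree, then its right subtree.
Visit J.
At J: go left to K.
  Visit K.
  At K: go left to Q.
    Visit Q.
    At Q: go left to Y.
      Y is a leaf — visit Y.
    At Q: go right to P.
      Visit P.
      At P: no left child.
      At P: go right to W.
        W is a leaf — visit W.
  At K: go right to H.
    Visit H.
    At H: go left to Z.
      Visit Z.
      At Z: go left to M.
        M is a leaf — visit M.
      At Z: no right child.
    At H: no right child.
At J: go right to C.
  Visit C.
  At C: go left to B.
    B is a leaf — visit B.
  At C: go right to N.
    N is a leaf — visit N.
Full pre-order sequence: J, K, Q, Y, P, W, H, Z, M, C, B, N.

3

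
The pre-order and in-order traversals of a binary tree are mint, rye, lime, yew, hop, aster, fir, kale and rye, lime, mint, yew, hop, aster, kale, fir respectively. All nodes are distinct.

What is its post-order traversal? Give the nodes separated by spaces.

lime rye kale fir aster hop yew mint

The first element of pre-order is the root; it splits in-order into left and right subtrees.
Root mint: left subtree has 2 nodes {rye, lime}, right has 5 {yew, hop, aster, kale, fir}.
  Root rye: left subtree has 0 nodes { }, right has 1 {lime}.
  Root yew: left subtree has 0 nodes { }, right has 4 {hop, aster, kale, fir}.
    Root hop: left subtree has 0 nodes { }, right has 3 {aster, kale, fir}.
      Root aster: left subtree has 0 nodes { }, right has 2 {kale, fir}.
        Root fir: left subtree has 1 node {kale}, right has 0 { }.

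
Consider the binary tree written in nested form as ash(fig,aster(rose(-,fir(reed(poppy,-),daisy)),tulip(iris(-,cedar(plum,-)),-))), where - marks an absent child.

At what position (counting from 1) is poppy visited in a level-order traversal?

11

Level-order visits nodes level by level from the root, left to right within each level.
Level 0: ash
Level 1: fig, aster
Level 2: rose, tulip
Level 3: fir, iris
Level 4: reed, daisy, cedar
Level 5: poppy, plum
Full level-order sequence: ash, fig, aster, rose, tulip, fir, iris, reed, daisy, cedar, poppy, plum.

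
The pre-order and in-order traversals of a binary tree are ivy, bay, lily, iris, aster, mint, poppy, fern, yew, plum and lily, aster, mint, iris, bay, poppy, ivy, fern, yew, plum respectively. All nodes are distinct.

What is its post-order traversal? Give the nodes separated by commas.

The first element of pre-order is the root; it splits in-order into left and right subtrees.
Root ivy: left subtree has 6 nodes {lily, aster, mint, iris, bay, poppy}, right has 3 {fern, yew, plum}.
  Root bay: left subtree has 4 nodes {lily, aster, mint, iris}, right has 1 {poppy}.
    Root lily: left subtree has 0 nodes { }, right has 3 {aster, mint, iris}.
      Root iris: left subtree has 2 nodes {aster, mint}, right has 0 { }.
        Root aster: left subtree has 0 nodes { }, right has 1 {mint}.
  Root fern: left subtree has 0 nodes { }, right has 2 {yew, plum}.
    Root yew: left subtree has 0 nodes { }, right has 1 {plum}.

mint, aster, iris, lily, poppy, bay, plum, yew, fern, ivy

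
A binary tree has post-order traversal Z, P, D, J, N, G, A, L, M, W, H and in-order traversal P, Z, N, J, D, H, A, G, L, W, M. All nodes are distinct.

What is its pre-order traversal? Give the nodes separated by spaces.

The last element of post-order is the root; it splits in-order into left and right subtrees.
Root H: left subtree has 5 nodes {P, Z, N, J, D}, right has 5 {A, G, L, W, M}.
  Root N: left subtree has 2 nodes {P, Z}, right has 2 {J, D}.
    Root P: left subtree has 0 nodes { }, right has 1 {Z}.
    Root J: left subtree has 0 nodes { }, right has 1 {D}.
  Root W: left subtree has 3 nodes {A, G, L}, right has 1 {M}.
    Root L: left subtree has 2 nodes {A, G}, right has 0 { }.
      Root A: left subtree has 0 nodes { }, right has 1 {G}.

H N P Z J D W L A G M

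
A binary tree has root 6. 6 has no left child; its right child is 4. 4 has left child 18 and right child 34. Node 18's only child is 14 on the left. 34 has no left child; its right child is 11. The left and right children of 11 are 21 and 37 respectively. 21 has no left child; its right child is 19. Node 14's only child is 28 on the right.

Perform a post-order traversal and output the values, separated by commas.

28, 14, 18, 19, 21, 37, 11, 34, 4, 6

Post-order visits the left subtree, then the right subtree, then the node.
At 6: no left child.
At 6: go right to 4.
  At 4: go left to 18.
    At 18: go left to 14.
      At 14: no left child.
      At 14: go right to 28.
        28 is a leaf — visit 28.
      Visit 14.
    At 18: no right child.
    Visit 18.
  At 4: go right to 34.
    At 34: no left child.
    At 34: go right to 11.
      At 11: go left to 21.
        At 21: no left child.
        At 21: go right to 19.
          19 is a leaf — visit 19.
        Visit 21.
      At 11: go right to 37.
        37 is a leaf — visit 37.
      Visit 11.
    Visit 34.
  Visit 4.
Visit 6.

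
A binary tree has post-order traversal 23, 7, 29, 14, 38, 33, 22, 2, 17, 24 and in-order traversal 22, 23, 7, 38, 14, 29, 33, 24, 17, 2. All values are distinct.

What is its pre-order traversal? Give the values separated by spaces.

24 22 33 38 7 23 14 29 17 2

The last element of post-order is the root; it splits in-order into left and right subtrees.
Root 24: left subtree has 7 nodes {22, 23, 7, 38, 14, 29, 33}, right has 2 {17, 2}.
  Root 22: left subtree has 0 nodes { }, right has 6 {23, 7, 38, 14, 29, 33}.
    Root 33: left subtree has 5 nodes {23, 7, 38, 14, 29}, right has 0 { }.
      Root 38: left subtree has 2 nodes {23, 7}, right has 2 {14, 29}.
        Root 7: left subtree has 1 node {23}, right has 0 { }.
        Root 14: left subtree has 0 nodes { }, right has 1 {29}.
  Root 17: left subtree has 0 nodes { }, right has 1 {2}.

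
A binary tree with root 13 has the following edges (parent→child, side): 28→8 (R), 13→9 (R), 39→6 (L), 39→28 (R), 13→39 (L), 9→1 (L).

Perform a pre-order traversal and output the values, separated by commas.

Pre-order visits the node, then its left subtree, then its right subtree.
Visit 13.
At 13: go left to 39.
  Visit 39.
  At 39: go left to 6.
    6 is a leaf — visit 6.
  At 39: go right to 28.
    Visit 28.
    At 28: no left child.
    At 28: go right to 8.
      8 is a leaf — visit 8.
At 13: go right to 9.
  Visit 9.
  At 9: go left to 1.
    1 is a leaf — visit 1.
  At 9: no right child.

13, 39, 6, 28, 8, 9, 1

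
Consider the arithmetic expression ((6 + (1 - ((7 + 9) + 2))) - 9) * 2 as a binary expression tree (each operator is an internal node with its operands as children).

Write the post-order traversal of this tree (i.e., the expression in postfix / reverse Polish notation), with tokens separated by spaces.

6 1 7 9 + 2 + - + 9 - 2 *

Post-order on an expression tree gives postfix notation: for each operator, emit left operand, right operand, then the operator.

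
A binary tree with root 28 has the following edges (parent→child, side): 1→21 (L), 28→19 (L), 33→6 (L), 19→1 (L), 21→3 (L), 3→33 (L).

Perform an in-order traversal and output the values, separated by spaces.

In-order visits the left subtree, then the node, then the right subtree.
At 28: go left to 19.
  At 19: go left to 1.
    At 1: go left to 21.
      At 21: go left to 3.
        At 3: go left to 33.
          At 33: go left to 6.
            6 is a leaf — visit 6.
          Visit 33.
          At 33: no right child.
        Visit 3.
        At 3: no right child.
      Visit 21.
      At 21: no right child.
    Visit 1.
    At 1: no right child.
  Visit 19.
  At 19: no right child.
Visit 28.
At 28: no right child.

6 33 3 21 1 19 28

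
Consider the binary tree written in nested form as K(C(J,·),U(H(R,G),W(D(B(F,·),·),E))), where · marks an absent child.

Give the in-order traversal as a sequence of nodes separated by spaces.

J C K R H G U F B D W E

In-order visits the left subtree, then the node, then the right subtree.
At K: go left to C.
  At C: go left to J.
    J is a leaf — visit J.
  Visit C.
  At C: no right child.
Visit K.
At K: go right to U.
  At U: go left to H.
    At H: go left to R.
      R is a leaf — visit R.
    Visit H.
    At H: go right to G.
      G is a leaf — visit G.
  Visit U.
  At U: go right to W.
    At W: go left to D.
      At D: go left to B.
        At B: go left to F.
          F is a leaf — visit F.
        Visit B.
        At B: no right child.
      Visit D.
      At D: no right child.
    Visit W.
    At W: go right to E.
      E is a leaf — visit E.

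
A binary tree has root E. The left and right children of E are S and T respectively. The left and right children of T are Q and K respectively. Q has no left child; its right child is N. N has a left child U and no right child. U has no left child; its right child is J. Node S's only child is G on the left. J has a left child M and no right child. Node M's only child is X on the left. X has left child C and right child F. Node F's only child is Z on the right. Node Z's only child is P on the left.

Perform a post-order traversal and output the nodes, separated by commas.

G, S, C, P, Z, F, X, M, J, U, N, Q, K, T, E

Post-order visits the left subtree, then the right subtree, then the node.
At E: go left to S.
  At S: go left to G.
    G is a leaf — visit G.
  At S: no right child.
  Visit S.
At E: go right to T.
  At T: go left to Q.
    At Q: no left child.
    At Q: go right to N.
      At N: go left to U.
        At U: no left child.
        At U: go right to J.
          At J: go left to M.
            At M: go left to X.
              At X: go left to C.
                C is a leaf — visit C.
              At X: go right to F.
                At F: no left child.
                At F: go right to Z.
                  At Z: go left to P.
                    P is a leaf — visit P.
                  At Z: no right child.
                  Visit Z.
                Visit F.
              Visit X.
            At M: no right child.
            Visit M.
          At J: no right child.
          Visit J.
        Visit U.
      At N: no right child.
      Visit N.
    Visit Q.
  At T: go right to K.
    K is a leaf — visit K.
  Visit T.
Visit E.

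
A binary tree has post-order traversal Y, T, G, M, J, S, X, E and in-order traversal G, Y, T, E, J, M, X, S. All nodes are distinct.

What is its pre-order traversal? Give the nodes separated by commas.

The last element of post-order is the root; it splits in-order into left and right subtrees.
Root E: left subtree has 3 nodes {G, Y, T}, right has 4 {J, M, X, S}.
  Root G: left subtree has 0 nodes { }, right has 2 {Y, T}.
    Root T: left subtree has 1 node {Y}, right has 0 { }.
  Root X: left subtree has 2 nodes {J, M}, right has 1 {S}.
    Root J: left subtree has 0 nodes { }, right has 1 {M}.

E, G, T, Y, X, J, M, S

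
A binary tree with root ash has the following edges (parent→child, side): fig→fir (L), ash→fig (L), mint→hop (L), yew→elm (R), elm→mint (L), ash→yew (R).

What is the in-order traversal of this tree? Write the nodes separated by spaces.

In-order visits the left subtree, then the node, then the right subtree.
At ash: go left to fig.
  At fig: go left to fir.
    fir is a leaf — visit fir.
  Visit fig.
  At fig: no right child.
Visit ash.
At ash: go right to yew.
  At yew: no left child.
  Visit yew.
  At yew: go right to elm.
    At elm: go left to mint.
      At mint: go left to hop.
        hop is a leaf — visit hop.
      Visit mint.
      At mint: no right child.
    Visit elm.
    At elm: no right child.

fir fig ash yew hop mint elm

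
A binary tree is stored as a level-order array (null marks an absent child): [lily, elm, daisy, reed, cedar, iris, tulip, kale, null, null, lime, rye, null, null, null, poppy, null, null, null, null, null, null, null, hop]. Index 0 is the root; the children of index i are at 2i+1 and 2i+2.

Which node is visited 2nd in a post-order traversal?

kale

Post-order visits the left subtree, then the right subtree, then the node.
At lily: go left to elm.
  At elm: go left to reed.
    At reed: go left to kale.
      At kale: go left to poppy.
        poppy is a leaf — visit poppy.
      At kale: no right child.
      Visit kale.
    At reed: no right child.
    Visit reed.
  At elm: go right to cedar.
    At cedar: no left child.
    At cedar: go right to lime.
      lime is a leaf — visit lime.
    Visit cedar.
  Visit elm.
At lily: go right to daisy.
  At daisy: go left to iris.
    At iris: go left to rye.
      At rye: go left to hop.
        hop is a leaf — visit hop.
      At rye: no right child.
      Visit rye.
    At iris: no right child.
    Visit iris.
  At daisy: go right to tulip.
    tulip is a leaf — visit tulip.
  Visit daisy.
Visit lily.
Full post-order sequence: poppy, kale, reed, lime, cedar, elm, hop, rye, iris, tulip, daisy, lily.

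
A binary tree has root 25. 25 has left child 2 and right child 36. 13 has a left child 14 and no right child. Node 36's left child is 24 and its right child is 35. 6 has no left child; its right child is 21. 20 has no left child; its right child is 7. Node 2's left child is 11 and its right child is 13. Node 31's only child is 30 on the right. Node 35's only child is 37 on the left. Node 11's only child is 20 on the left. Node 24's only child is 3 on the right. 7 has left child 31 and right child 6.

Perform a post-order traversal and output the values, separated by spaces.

30 31 21 6 7 20 11 14 13 2 3 24 37 35 36 25

Post-order visits the left subtree, then the right subtree, then the node.
At 25: go left to 2.
  At 2: go left to 11.
    At 11: go left to 20.
      At 20: no left child.
      At 20: go right to 7.
        At 7: go left to 31.
          At 31: no left child.
          At 31: go right to 30.
            30 is a leaf — visit 30.
          Visit 31.
        At 7: go right to 6.
          At 6: no left child.
          At 6: go right to 21.
            21 is a leaf — visit 21.
          Visit 6.
        Visit 7.
      Visit 20.
    At 11: no right child.
    Visit 11.
  At 2: go right to 13.
    At 13: go left to 14.
      14 is a leaf — visit 14.
    At 13: no right child.
    Visit 13.
  Visit 2.
At 25: go right to 36.
  At 36: go left to 24.
    At 24: no left child.
    At 24: go right to 3.
      3 is a leaf — visit 3.
    Visit 24.
  At 36: go right to 35.
    At 35: go left to 37.
      37 is a leaf — visit 37.
    At 35: no right child.
    Visit 35.
  Visit 36.
Visit 25.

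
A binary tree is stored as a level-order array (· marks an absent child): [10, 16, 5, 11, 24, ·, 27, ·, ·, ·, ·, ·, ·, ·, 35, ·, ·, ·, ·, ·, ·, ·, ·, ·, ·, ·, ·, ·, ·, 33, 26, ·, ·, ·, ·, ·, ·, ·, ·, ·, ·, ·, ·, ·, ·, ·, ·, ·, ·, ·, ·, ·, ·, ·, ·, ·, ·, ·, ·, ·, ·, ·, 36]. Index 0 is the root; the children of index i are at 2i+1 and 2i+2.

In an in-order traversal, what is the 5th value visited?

In-order visits the left subtree, then the node, then the right subtree.
At 10: go left to 16.
  At 16: go left to 11.
    11 is a leaf — visit 11.
  Visit 16.
  At 16: go right to 24.
    24 is a leaf — visit 24.
Visit 10.
At 10: go right to 5.
  At 5: no left child.
  Visit 5.
  At 5: go right to 27.
    At 27: no left child.
    Visit 27.
    At 27: go right to 35.
      At 35: go left to 33.
        33 is a leaf — visit 33.
      Visit 35.
      At 35: go right to 26.
        At 26: no left child.
        Visit 26.
        At 26: go right to 36.
          36 is a leaf — visit 36.
Full in-order sequence: 11, 16, 24, 10, 5, 27, 33, 35, 26, 36.

5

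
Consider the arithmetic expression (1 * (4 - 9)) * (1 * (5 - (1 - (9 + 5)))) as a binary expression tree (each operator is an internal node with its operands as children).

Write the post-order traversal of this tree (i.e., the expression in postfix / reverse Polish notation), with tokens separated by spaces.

1 4 9 - * 1 5 1 9 5 + - - * *

Post-order on an expression tree gives postfix notation: for each operator, emit left operand, right operand, then the operator.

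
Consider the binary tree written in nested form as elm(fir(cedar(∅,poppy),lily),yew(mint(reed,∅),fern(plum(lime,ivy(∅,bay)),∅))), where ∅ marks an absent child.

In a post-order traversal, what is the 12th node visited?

Post-order visits the left subtree, then the right subtree, then the node.
At elm: go left to fir.
  At fir: go left to cedar.
    At cedar: no left child.
    At cedar: go right to poppy.
      poppy is a leaf — visit poppy.
    Visit cedar.
  At fir: go right to lily.
    lily is a leaf — visit lily.
  Visit fir.
At elm: go right to yew.
  At yew: go left to mint.
    At mint: go left to reed.
      reed is a leaf — visit reed.
    At mint: no right child.
    Visit mint.
  At yew: go right to fern.
    At fern: go left to plum.
      At plum: go left to lime.
        lime is a leaf — visit lime.
      At plum: go right to ivy.
        At ivy: no left child.
        At ivy: go right to bay.
          bay is a leaf — visit bay.
        Visit ivy.
      Visit plum.
    At fern: no right child.
    Visit fern.
  Visit yew.
Visit elm.
Full post-order sequence: poppy, cedar, lily, fir, reed, mint, lime, bay, ivy, plum, fern, yew, elm.

yew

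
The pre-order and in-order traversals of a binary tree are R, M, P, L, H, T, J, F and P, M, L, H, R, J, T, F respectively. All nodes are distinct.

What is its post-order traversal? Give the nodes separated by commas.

The first element of pre-order is the root; it splits in-order into left and right subtrees.
Root R: left subtree has 4 nodes {P, M, L, H}, right has 3 {J, T, F}.
  Root M: left subtree has 1 node {P}, right has 2 {L, H}.
    Root L: left subtree has 0 nodes { }, right has 1 {H}.
  Root T: left subtree has 1 node {J}, right has 1 {F}.

P, H, L, M, J, F, T, R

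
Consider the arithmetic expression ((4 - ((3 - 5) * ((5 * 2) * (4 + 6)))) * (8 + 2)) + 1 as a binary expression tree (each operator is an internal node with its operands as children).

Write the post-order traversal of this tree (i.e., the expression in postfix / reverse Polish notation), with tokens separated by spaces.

4 3 5 - 5 2 * 4 6 + * * - 8 2 + * 1 +

Post-order on an expression tree gives postfix notation: for each operator, emit left operand, right operand, then the operator.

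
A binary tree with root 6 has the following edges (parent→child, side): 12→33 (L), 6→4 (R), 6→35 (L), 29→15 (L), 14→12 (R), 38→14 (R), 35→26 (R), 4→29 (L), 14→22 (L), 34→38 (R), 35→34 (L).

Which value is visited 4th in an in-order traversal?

In-order visits the left subtree, then the node, then the right subtree.
At 6: go left to 35.
  At 35: go left to 34.
    At 34: no left child.
    Visit 34.
    At 34: go right to 38.
      At 38: no left child.
      Visit 38.
      At 38: go right to 14.
        At 14: go left to 22.
          22 is a leaf — visit 22.
        Visit 14.
        At 14: go right to 12.
          At 12: go left to 33.
            33 is a leaf — visit 33.
          Visit 12.
          At 12: no right child.
  Visit 35.
  At 35: go right to 26.
    26 is a leaf — visit 26.
Visit 6.
At 6: go right to 4.
  At 4: go left to 29.
    At 29: go left to 15.
      15 is a leaf — visit 15.
    Visit 29.
    At 29: no right child.
  Visit 4.
  At 4: no right child.
Full in-order sequence: 34, 38, 22, 14, 33, 12, 35, 26, 6, 15, 29, 4.

14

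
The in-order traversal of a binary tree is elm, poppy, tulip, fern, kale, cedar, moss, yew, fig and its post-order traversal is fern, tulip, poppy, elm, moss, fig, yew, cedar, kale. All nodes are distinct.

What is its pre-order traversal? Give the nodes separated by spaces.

The last element of post-order is the root; it splits in-order into left and right subtrees.
Root kale: left subtree has 4 nodes {elm, poppy, tulip, fern}, right has 4 {cedar, moss, yew, fig}.
  Root elm: left subtree has 0 nodes { }, right has 3 {poppy, tulip, fern}.
    Root poppy: left subtree has 0 nodes { }, right has 2 {tulip, fern}.
      Root tulip: left subtree has 0 nodes { }, right has 1 {fern}.
  Root cedar: left subtree has 0 nodes { }, right has 3 {moss, yew, fig}.
    Root yew: left subtree has 1 node {moss}, right has 1 {fig}.

kale elm poppy tulip fern cedar yew moss fig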